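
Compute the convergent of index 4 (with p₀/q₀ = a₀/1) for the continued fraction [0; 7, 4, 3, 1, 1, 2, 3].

Using pₖ = aₖpₖ₋₁ + pₖ₋₂, qₖ = aₖqₖ₋₁ + qₖ₋₂ (with p₋₁=1, p₋₂=0, q₋₁=0, q₋₂=1):
  k=0: a=0, p=0, q=1
  k=1: a=7, p=1, q=7
  k=2: a=4, p=4, q=29
  k=3: a=3, p=13, q=94
  k=4: a=1, p=17, q=123

17/123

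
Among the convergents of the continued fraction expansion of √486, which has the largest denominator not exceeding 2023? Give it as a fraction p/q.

21362/969

√486 = [22; 22, 44, …] (period length 2).
Convergents:
  p_0/q_0 = 22/1
  p_1/q_1 = 485/22
  p_2/q_2 = 21362/969
  p_3/q_3 = 470449/21340
q_2 = 969 ≤ 2023 < 21340 = q_3, so the answer is 21362/969.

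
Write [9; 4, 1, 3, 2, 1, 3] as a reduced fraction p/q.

2109/229

Using pₖ = aₖpₖ₋₁ + pₖ₋₂ and qₖ = aₖqₖ₋₁ + qₖ₋₂:
  k=0: a=9, p=9, q=1
  k=1: a=4, p=37, q=4
  k=2: a=1, p=46, q=5
  k=3: a=3, p=175, q=19
  k=4: a=2, p=396, q=43
  k=5: a=1, p=571, q=62
  k=6: a=3, p=2109, q=229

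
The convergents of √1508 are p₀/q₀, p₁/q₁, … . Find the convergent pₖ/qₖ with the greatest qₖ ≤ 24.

√1508 = [38; 1, 4, 1, 76, …] (period length 4).
Convergents:
  p_0/q_0 = 38/1
  p_1/q_1 = 39/1
  p_2/q_2 = 194/5
  p_3/q_3 = 233/6
  p_4/q_4 = 17902/461
q_3 = 6 ≤ 24 < 461 = q_4, so the answer is 233/6.

233/6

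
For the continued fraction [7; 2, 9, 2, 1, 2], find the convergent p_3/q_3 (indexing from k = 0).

Using pₖ = aₖpₖ₋₁ + pₖ₋₂, qₖ = aₖqₖ₋₁ + qₖ₋₂ (with p₋₁=1, p₋₂=0, q₋₁=0, q₋₂=1):
  k=0: a=7, p=7, q=1
  k=1: a=2, p=15, q=2
  k=2: a=9, p=142, q=19
  k=3: a=2, p=299, q=40

299/40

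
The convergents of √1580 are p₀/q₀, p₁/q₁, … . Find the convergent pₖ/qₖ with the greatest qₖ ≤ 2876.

√1580 = [39; 1, 2, 1, 78, …] (period length 4).
Convergents:
  p_0/q_0 = 39/1
  p_1/q_1 = 40/1
  p_2/q_2 = 119/3
  p_3/q_3 = 159/4
  p_4/q_4 = 12521/315
  p_5/q_5 = 12680/319
  p_6/q_6 = 37881/953
  p_7/q_7 = 50561/1272
  p_8/q_8 = 3981639/100169
q_7 = 1272 ≤ 2876 < 100169 = q_8, so the answer is 50561/1272.

50561/1272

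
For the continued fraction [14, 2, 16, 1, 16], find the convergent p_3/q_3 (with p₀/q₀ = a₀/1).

Using pₖ = aₖpₖ₋₁ + pₖ₋₂, qₖ = aₖqₖ₋₁ + qₖ₋₂ (with p₋₁=1, p₋₂=0, q₋₁=0, q₋₂=1):
  k=0: a=14, p=14, q=1
  k=1: a=2, p=29, q=2
  k=2: a=16, p=478, q=33
  k=3: a=1, p=507, q=35

507/35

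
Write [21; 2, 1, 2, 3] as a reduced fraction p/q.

577/27

Using pₖ = aₖpₖ₋₁ + pₖ₋₂ and qₖ = aₖqₖ₋₁ + qₖ₋₂:
  k=0: a=21, p=21, q=1
  k=1: a=2, p=43, q=2
  k=2: a=1, p=64, q=3
  k=3: a=2, p=171, q=8
  k=4: a=3, p=577, q=27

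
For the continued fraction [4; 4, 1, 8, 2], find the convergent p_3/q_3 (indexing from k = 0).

185/44

Using pₖ = aₖpₖ₋₁ + pₖ₋₂, qₖ = aₖqₖ₋₁ + qₖ₋₂ (with p₋₁=1, p₋₂=0, q₋₁=0, q₋₂=1):
  k=0: a=4, p=4, q=1
  k=1: a=4, p=17, q=4
  k=2: a=1, p=21, q=5
  k=3: a=8, p=185, q=44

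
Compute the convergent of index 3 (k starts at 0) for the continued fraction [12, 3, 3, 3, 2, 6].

406/33

Using pₖ = aₖpₖ₋₁ + pₖ₋₂, qₖ = aₖqₖ₋₁ + qₖ₋₂ (with p₋₁=1, p₋₂=0, q₋₁=0, q₋₂=1):
  k=0: a=12, p=12, q=1
  k=1: a=3, p=37, q=3
  k=2: a=3, p=123, q=10
  k=3: a=3, p=406, q=33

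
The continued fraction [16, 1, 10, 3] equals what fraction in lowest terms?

575/34

Using pₖ = aₖpₖ₋₁ + pₖ₋₂ and qₖ = aₖqₖ₋₁ + qₖ₋₂:
  k=0: a=16, p=16, q=1
  k=1: a=1, p=17, q=1
  k=2: a=10, p=186, q=11
  k=3: a=3, p=575, q=34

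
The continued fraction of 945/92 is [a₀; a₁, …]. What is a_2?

945 = 10·92 + 25   →  a_0 = 10
92 = 3·25 + 17   →  a_1 = 3
25 = 1·17 + 8   →  a_2 = 1

1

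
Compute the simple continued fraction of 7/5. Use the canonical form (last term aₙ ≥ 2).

[1; 2, 2]

7 = 1×5 + 2
5 = 2×2 + 1
2 = 2×1 + 0  (stop)
So 7/5 = [1; 2, 2].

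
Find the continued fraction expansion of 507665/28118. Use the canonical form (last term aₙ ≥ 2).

[18; 18, 4, 18, 10, 2]

507665 = 18*28118 + 1541
28118 = 18*1541 + 380
1541 = 4*380 + 21
380 = 18*21 + 2
21 = 10*2 + 1
2 = 2*1 + 0  (stop)
So 507665/28118 = [18; 18, 4, 18, 10, 2].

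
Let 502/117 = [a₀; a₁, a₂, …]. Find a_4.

1

502 = 4·117 + 34   →  a_0 = 4
117 = 3·34 + 15   →  a_1 = 3
34 = 2·15 + 4   →  a_2 = 2
15 = 3·4 + 3   →  a_3 = 3
4 = 1·3 + 1   →  a_4 = 1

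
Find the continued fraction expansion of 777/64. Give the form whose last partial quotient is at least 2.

777 = 12*64 + 9
64 = 7*9 + 1
9 = 9*1 + 0  (stop)
So 777/64 = [12; 7, 9].

[12; 7, 9]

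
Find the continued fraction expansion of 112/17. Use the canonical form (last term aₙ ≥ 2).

112 = 6×17 + 10
17 = 1×10 + 7
10 = 1×7 + 3
7 = 2×3 + 1
3 = 3×1 + 0  (stop)
So 112/17 = [6; 1, 1, 2, 3].

[6; 1, 1, 2, 3]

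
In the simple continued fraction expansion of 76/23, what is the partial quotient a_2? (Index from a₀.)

76 = 3·23 + 7   →  a_0 = 3
23 = 3·7 + 2   →  a_1 = 3
7 = 3·2 + 1   →  a_2 = 3

3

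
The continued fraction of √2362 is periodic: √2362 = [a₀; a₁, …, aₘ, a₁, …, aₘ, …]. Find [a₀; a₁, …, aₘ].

[48; 1, 1, 1, 1, 96]

a₀ = ⌊√2362⌋ = 48.
With m₀=0, d₀=1 and mₖ₊₁ = dₖaₖ − mₖ, dₖ₊₁ = (n − mₖ₊₁²)/dₖ, aₖ₊₁ = ⌊(a₀+mₖ₊₁)/dₖ₊₁⌋:
  k=1: m=48, d=58, a=1
  k=2: m=10, d=39, a=1
  k=3: m=29, d=39, a=1
  k=4: m=10, d=58, a=1
  k=5: m=48, d=1, a=96
d=1 and a=2a₀=96 at k=5, so the next step gives (m, d) = (48, 58) again — its k=1 value — and the period has length 5.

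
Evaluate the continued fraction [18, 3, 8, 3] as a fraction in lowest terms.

Using pₖ = aₖpₖ₋₁ + pₖ₋₂ and qₖ = aₖqₖ₋₁ + qₖ₋₂:
  k=0: a=18, p=18, q=1
  k=1: a=3, p=55, q=3
  k=2: a=8, p=458, q=25
  k=3: a=3, p=1429, q=78

1429/78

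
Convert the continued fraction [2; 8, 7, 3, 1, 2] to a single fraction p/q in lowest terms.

1382/651

Fold from the inside: start with 2/1.
  1 + 1/2 = 3/2
  3 + 2/3 = 11/3
  7 + 3/11 = 80/11
  8 + 11/80 = 651/80
  2 + 80/651 = 1382/651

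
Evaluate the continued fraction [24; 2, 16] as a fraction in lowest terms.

808/33

Fold from the inside: start with 16/1.
  2 + 1/16 = 33/16
  24 + 16/33 = 808/33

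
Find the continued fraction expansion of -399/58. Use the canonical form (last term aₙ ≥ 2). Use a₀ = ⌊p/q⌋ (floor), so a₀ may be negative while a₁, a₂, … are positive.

-399 = -7×58 + 7
58 = 8×7 + 2
7 = 3×2 + 1
2 = 2×1 + 0  (stop)
So -399/58 = [-7; 8, 3, 2].

[-7; 8, 3, 2]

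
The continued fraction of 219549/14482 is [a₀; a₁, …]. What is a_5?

219549 = 15·14482 + 2319   →  a_0 = 15
14482 = 6·2319 + 568   →  a_1 = 6
2319 = 4·568 + 47   →  a_2 = 4
568 = 12·47 + 4   →  a_3 = 12
47 = 11·4 + 3   →  a_4 = 11
4 = 1·3 + 1   →  a_5 = 1

1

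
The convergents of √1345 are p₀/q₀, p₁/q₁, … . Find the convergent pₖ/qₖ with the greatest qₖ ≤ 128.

√1345 = [36; 1, 2, 14, 2, 1, 72, …] (period length 6).
Convergents:
  p_0/q_0 = 36/1
  p_1/q_1 = 37/1
  p_2/q_2 = 110/3
  p_3/q_3 = 1577/43
  p_4/q_4 = 3264/89
  p_5/q_5 = 4841/132
q_4 = 89 ≤ 128 < 132 = q_5, so the answer is 3264/89.

3264/89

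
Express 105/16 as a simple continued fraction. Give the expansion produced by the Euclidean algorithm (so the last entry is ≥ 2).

[6; 1, 1, 3, 2]

105 = 6*16 + 9
16 = 1*9 + 7
9 = 1*7 + 2
7 = 3*2 + 1
2 = 2*1 + 0  (stop)
So 105/16 = [6; 1, 1, 3, 2].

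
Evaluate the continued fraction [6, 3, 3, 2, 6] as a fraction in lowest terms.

Fold from the inside: start with 6/1.
  2 + 1/6 = 13/6
  3 + 6/13 = 45/13
  3 + 13/45 = 148/45
  6 + 45/148 = 933/148

933/148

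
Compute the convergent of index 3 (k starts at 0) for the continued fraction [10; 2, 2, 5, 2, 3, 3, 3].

281/27

Using pₖ = aₖpₖ₋₁ + pₖ₋₂, qₖ = aₖqₖ₋₁ + qₖ₋₂ (with p₋₁=1, p₋₂=0, q₋₁=0, q₋₂=1):
  k=0: a=10, p=10, q=1
  k=1: a=2, p=21, q=2
  k=2: a=2, p=52, q=5
  k=3: a=5, p=281, q=27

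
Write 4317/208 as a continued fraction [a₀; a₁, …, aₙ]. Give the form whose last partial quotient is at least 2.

[20; 1, 3, 12, 1, 3]

4317 = 20*208 + 157
208 = 1*157 + 51
157 = 3*51 + 4
51 = 12*4 + 3
4 = 1*3 + 1
3 = 3*1 + 0  (stop)
So 4317/208 = [20; 1, 3, 12, 1, 3].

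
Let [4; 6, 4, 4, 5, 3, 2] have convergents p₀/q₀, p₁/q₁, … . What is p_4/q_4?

Using pₖ = aₖpₖ₋₁ + pₖ₋₂, qₖ = aₖqₖ₋₁ + qₖ₋₂ (with p₋₁=1, p₋₂=0, q₋₁=0, q₋₂=1):
  k=0: a=4, p=4, q=1
  k=1: a=6, p=25, q=6
  k=2: a=4, p=104, q=25
  k=3: a=4, p=441, q=106
  k=4: a=5, p=2309, q=555

2309/555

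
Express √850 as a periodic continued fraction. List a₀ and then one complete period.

a₀ = ⌊√850⌋ = 29.
With m₀=0, d₀=1 and mₖ₊₁ = dₖaₖ − mₖ, dₖ₊₁ = (n − mₖ₊₁²)/dₖ, aₖ₊₁ = ⌊(a₀+mₖ₊₁)/dₖ₊₁⌋:
  k=1: m=29, d=9, a=6
  k=2: m=25, d=25, a=2
  k=3: m=25, d=9, a=6
  k=4: m=29, d=1, a=58
d=1 and a=2a₀=58 at k=4, so the next step gives (m, d) = (29, 9) again — its k=1 value — and the period has length 4.

[29; 6, 2, 6, 58]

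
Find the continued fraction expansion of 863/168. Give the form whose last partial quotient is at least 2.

863 = 5·168 + 23
168 = 7·23 + 7
23 = 3·7 + 2
7 = 3·2 + 1
2 = 2·1 + 0  (stop)
So 863/168 = [5; 7, 3, 3, 2].

[5; 7, 3, 3, 2]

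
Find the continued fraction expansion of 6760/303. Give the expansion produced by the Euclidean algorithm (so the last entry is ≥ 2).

6760 = 22×303 + 94
303 = 3×94 + 21
94 = 4×21 + 10
21 = 2×10 + 1
10 = 10×1 + 0  (stop)
So 6760/303 = [22; 3, 4, 2, 10].

[22; 3, 4, 2, 10]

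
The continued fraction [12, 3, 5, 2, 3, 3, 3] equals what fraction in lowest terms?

Fold from the inside: start with 3/1.
  3 + 1/3 = 10/3
  3 + 3/10 = 33/10
  2 + 10/33 = 76/33
  5 + 33/76 = 413/76
  3 + 76/413 = 1315/413
  12 + 413/1315 = 16193/1315

16193/1315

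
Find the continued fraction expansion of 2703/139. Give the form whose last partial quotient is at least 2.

2703 = 19*139 + 62
139 = 2*62 + 15
62 = 4*15 + 2
15 = 7*2 + 1
2 = 2*1 + 0  (stop)
So 2703/139 = [19; 2, 4, 7, 2].

[19; 2, 4, 7, 2]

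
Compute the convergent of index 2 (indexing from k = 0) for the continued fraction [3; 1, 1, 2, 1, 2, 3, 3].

7/2

Using pₖ = aₖpₖ₋₁ + pₖ₋₂, qₖ = aₖqₖ₋₁ + qₖ₋₂ (with p₋₁=1, p₋₂=0, q₋₁=0, q₋₂=1):
  k=0: a=3, p=3, q=1
  k=1: a=1, p=4, q=1
  k=2: a=1, p=7, q=2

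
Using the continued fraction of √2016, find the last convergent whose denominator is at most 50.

449/10

√2016 = [44; 1, 8, 1, 88, …] (period length 4).
Convergents:
  p_0/q_0 = 44/1
  p_1/q_1 = 45/1
  p_2/q_2 = 404/9
  p_3/q_3 = 449/10
  p_4/q_4 = 39916/889
q_3 = 10 ≤ 50 < 889 = q_4, so the answer is 449/10.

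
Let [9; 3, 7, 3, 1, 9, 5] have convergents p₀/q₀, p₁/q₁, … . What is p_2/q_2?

Using pₖ = aₖpₖ₋₁ + pₖ₋₂, qₖ = aₖqₖ₋₁ + qₖ₋₂ (with p₋₁=1, p₋₂=0, q₋₁=0, q₋₂=1):
  k=0: a=9, p=9, q=1
  k=1: a=3, p=28, q=3
  k=2: a=7, p=205, q=22

205/22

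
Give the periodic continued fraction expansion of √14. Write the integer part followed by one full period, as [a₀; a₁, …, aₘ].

[3; 1, 2, 1, 6]

a₀ = ⌊√14⌋ = 3.
With m₀=0, d₀=1 and mₖ₊₁ = dₖaₖ − mₖ, dₖ₊₁ = (n − mₖ₊₁²)/dₖ, aₖ₊₁ = ⌊(a₀+mₖ₊₁)/dₖ₊₁⌋:
  k=1: m=3, d=5, a=1
  k=2: m=2, d=2, a=2
  k=3: m=2, d=5, a=1
  k=4: m=3, d=1, a=6
d=1 and a=2a₀=6 at k=4, so the next step gives (m, d) = (3, 5) again — its k=1 value — and the period has length 4.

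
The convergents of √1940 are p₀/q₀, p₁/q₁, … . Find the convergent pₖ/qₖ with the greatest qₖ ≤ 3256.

85316/1937

√1940 = [44; 22, 88, …] (period length 2).
Convergents:
  p_0/q_0 = 44/1
  p_1/q_1 = 969/22
  p_2/q_2 = 85316/1937
  p_3/q_3 = 1877921/42636
q_2 = 1937 ≤ 3256 < 42636 = q_3, so the answer is 85316/1937.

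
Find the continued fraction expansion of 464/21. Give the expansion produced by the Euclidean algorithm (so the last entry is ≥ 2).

464 = 22*21 + 2
21 = 10*2 + 1
2 = 2*1 + 0  (stop)
So 464/21 = [22; 10, 2].

[22; 10, 2]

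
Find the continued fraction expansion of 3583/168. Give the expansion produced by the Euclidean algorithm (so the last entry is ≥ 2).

3583 = 21*168 + 55
168 = 3*55 + 3
55 = 18*3 + 1
3 = 3*1 + 0  (stop)
So 3583/168 = [21; 3, 18, 3].

[21; 3, 18, 3]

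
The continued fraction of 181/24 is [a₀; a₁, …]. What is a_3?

5

181 = 7·24 + 13   →  a_0 = 7
24 = 1·13 + 11   →  a_1 = 1
13 = 1·11 + 2   →  a_2 = 1
11 = 5·2 + 1   →  a_3 = 5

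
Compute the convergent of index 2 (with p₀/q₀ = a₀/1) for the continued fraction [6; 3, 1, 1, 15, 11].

Using pₖ = aₖpₖ₋₁ + pₖ₋₂, qₖ = aₖqₖ₋₁ + qₖ₋₂ (with p₋₁=1, p₋₂=0, q₋₁=0, q₋₂=1):
  k=0: a=6, p=6, q=1
  k=1: a=3, p=19, q=3
  k=2: a=1, p=25, q=4

25/4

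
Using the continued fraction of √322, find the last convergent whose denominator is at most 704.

11610/647

√322 = [17; 1, 16, 1, 34, …] (period length 4).
Convergents:
  p_0/q_0 = 17/1
  p_1/q_1 = 18/1
  p_2/q_2 = 305/17
  p_3/q_3 = 323/18
  p_4/q_4 = 11287/629
  p_5/q_5 = 11610/647
  p_6/q_6 = 197047/10981
q_5 = 647 ≤ 704 < 10981 = q_6, so the answer is 11610/647.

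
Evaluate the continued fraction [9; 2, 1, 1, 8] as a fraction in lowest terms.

404/43

Using pₖ = aₖpₖ₋₁ + pₖ₋₂ and qₖ = aₖqₖ₋₁ + qₖ₋₂:
  k=0: a=9, p=9, q=1
  k=1: a=2, p=19, q=2
  k=2: a=1, p=28, q=3
  k=3: a=1, p=47, q=5
  k=4: a=8, p=404, q=43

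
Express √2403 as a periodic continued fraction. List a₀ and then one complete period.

[49; 49, 98]

a₀ = ⌊√2403⌋ = 49.
With m₀=0, d₀=1 and mₖ₊₁ = dₖaₖ − mₖ, dₖ₊₁ = (n − mₖ₊₁²)/dₖ, aₖ₊₁ = ⌊(a₀+mₖ₊₁)/dₖ₊₁⌋:
  k=1: m=49, d=2, a=49
  k=2: m=49, d=1, a=98
d=1 and a=2a₀=98 at k=2, so the next step gives (m, d) = (49, 2) again — its k=1 value — and the period has length 2.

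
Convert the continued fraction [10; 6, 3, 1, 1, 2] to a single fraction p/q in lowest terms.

1148/113

Using pₖ = aₖpₖ₋₁ + pₖ₋₂ and qₖ = aₖqₖ₋₁ + qₖ₋₂:
  k=0: a=10, p=10, q=1
  k=1: a=6, p=61, q=6
  k=2: a=3, p=193, q=19
  k=3: a=1, p=254, q=25
  k=4: a=1, p=447, q=44
  k=5: a=2, p=1148, q=113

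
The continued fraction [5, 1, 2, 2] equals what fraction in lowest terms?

40/7

Fold from the inside: start with 2/1.
  2 + 1/2 = 5/2
  1 + 2/5 = 7/5
  5 + 5/7 = 40/7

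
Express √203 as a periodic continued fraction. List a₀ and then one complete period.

a₀ = ⌊√203⌋ = 14.
With m₀=0, d₀=1 and mₖ₊₁ = dₖaₖ − mₖ, dₖ₊₁ = (n − mₖ₊₁²)/dₖ, aₖ₊₁ = ⌊(a₀+mₖ₊₁)/dₖ₊₁⌋:
  k=1: m=14, d=7, a=4
  k=2: m=14, d=1, a=28
d=1 and a=2a₀=28 at k=2, so the next step gives (m, d) = (14, 7) again — its k=1 value — and the period has length 2.

[14; 4, 28]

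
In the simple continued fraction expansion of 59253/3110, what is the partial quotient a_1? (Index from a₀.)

59253 = 19·3110 + 163   →  a_0 = 19
3110 = 19·163 + 13   →  a_1 = 19

19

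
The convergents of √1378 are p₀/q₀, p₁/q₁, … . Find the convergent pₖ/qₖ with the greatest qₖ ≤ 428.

5197/140

√1378 = [37; 8, 4, 4, 8, 74, …] (period length 5).
Convergents:
  p_0/q_0 = 37/1
  p_1/q_1 = 297/8
  p_2/q_2 = 1225/33
  p_3/q_3 = 5197/140
  p_4/q_4 = 42801/1153
q_3 = 140 ≤ 428 < 1153 = q_4, so the answer is 5197/140.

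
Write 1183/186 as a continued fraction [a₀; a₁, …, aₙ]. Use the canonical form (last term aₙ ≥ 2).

[6; 2, 1, 3, 2, 7]

1183 = 6·186 + 67
186 = 2·67 + 52
67 = 1·52 + 15
52 = 3·15 + 7
15 = 2·7 + 1
7 = 7·1 + 0  (stop)
So 1183/186 = [6; 2, 1, 3, 2, 7].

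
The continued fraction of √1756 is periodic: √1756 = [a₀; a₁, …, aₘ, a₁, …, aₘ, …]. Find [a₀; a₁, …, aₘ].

[41; 1, 9, 2, 20, 2, 9, 1, 82]

a₀ = ⌊√1756⌋ = 41.
With m₀=0, d₀=1 and mₖ₊₁ = dₖaₖ − mₖ, dₖ₊₁ = (n − mₖ₊₁²)/dₖ, aₖ₊₁ = ⌊(a₀+mₖ₊₁)/dₖ₊₁⌋:
  k=1: m=41, d=75, a=1
  k=2: m=34, d=8, a=9
  k=3: m=38, d=39, a=2
  k=4: m=40, d=4, a=20
  k=5: m=40, d=39, a=2
  k=6: m=38, d=8, a=9
  k=7: m=34, d=75, a=1
  k=8: m=41, d=1, a=82
d=1 and a=2a₀=82 at k=8, so the next step gives (m, d) = (41, 75) again — its k=1 value — and the period has length 8.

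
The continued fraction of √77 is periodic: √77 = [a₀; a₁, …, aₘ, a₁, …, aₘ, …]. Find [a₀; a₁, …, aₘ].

a₀ = ⌊√77⌋ = 8.

[8; 1, 3, 2, 3, 1, 16]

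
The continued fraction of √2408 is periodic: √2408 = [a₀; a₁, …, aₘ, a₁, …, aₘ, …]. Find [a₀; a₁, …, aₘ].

a₀ = ⌊√2408⌋ = 49.

[49; 14, 98]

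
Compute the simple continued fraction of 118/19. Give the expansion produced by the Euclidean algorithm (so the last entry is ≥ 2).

118 = 6*19 + 4
19 = 4*4 + 3
4 = 1*3 + 1
3 = 3*1 + 0  (stop)
So 118/19 = [6; 4, 1, 3].

[6; 4, 1, 3]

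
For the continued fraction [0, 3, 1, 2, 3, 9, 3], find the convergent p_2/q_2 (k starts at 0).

1/4

Using pₖ = aₖpₖ₋₁ + pₖ₋₂, qₖ = aₖqₖ₋₁ + qₖ₋₂ (with p₋₁=1, p₋₂=0, q₋₁=0, q₋₂=1):
  k=0: a=0, p=0, q=1
  k=1: a=3, p=1, q=3
  k=2: a=1, p=1, q=4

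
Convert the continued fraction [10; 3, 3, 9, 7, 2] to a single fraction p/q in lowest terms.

14576/1415

Using pₖ = aₖpₖ₋₁ + pₖ₋₂ and qₖ = aₖqₖ₋₁ + qₖ₋₂:
  k=0: a=10, p=10, q=1
  k=1: a=3, p=31, q=3
  k=2: a=3, p=103, q=10
  k=3: a=9, p=958, q=93
  k=4: a=7, p=6809, q=661
  k=5: a=2, p=14576, q=1415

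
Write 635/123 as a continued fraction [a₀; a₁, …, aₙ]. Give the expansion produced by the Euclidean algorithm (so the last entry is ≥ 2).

[5; 6, 6, 1, 2]

635 = 5·123 + 20
123 = 6·20 + 3
20 = 6·3 + 2
3 = 1·2 + 1
2 = 2·1 + 0  (stop)
So 635/123 = [5; 6, 6, 1, 2].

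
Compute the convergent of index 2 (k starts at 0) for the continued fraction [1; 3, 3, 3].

Using pₖ = aₖpₖ₋₁ + pₖ₋₂, qₖ = aₖqₖ₋₁ + qₖ₋₂ (with p₋₁=1, p₋₂=0, q₋₁=0, q₋₂=1):
  k=0: a=1, p=1, q=1
  k=1: a=3, p=4, q=3
  k=2: a=3, p=13, q=10

13/10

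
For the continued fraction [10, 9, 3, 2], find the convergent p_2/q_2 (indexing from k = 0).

Using pₖ = aₖpₖ₋₁ + pₖ₋₂, qₖ = aₖqₖ₋₁ + qₖ₋₂ (with p₋₁=1, p₋₂=0, q₋₁=0, q₋₂=1):
  k=0: a=10, p=10, q=1
  k=1: a=9, p=91, q=9
  k=2: a=3, p=283, q=28

283/28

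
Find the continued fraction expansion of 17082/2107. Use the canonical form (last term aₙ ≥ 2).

17082 = 8*2107 + 226
2107 = 9*226 + 73
226 = 3*73 + 7
73 = 10*7 + 3
7 = 2*3 + 1
3 = 3*1 + 0  (stop)
So 17082/2107 = [8; 9, 3, 10, 2, 3].

[8; 9, 3, 10, 2, 3]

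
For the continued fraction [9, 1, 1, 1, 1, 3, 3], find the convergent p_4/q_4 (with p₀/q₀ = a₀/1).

Using pₖ = aₖpₖ₋₁ + pₖ₋₂, qₖ = aₖqₖ₋₁ + qₖ₋₂ (with p₋₁=1, p₋₂=0, q₋₁=0, q₋₂=1):
  k=0: a=9, p=9, q=1
  k=1: a=1, p=10, q=1
  k=2: a=1, p=19, q=2
  k=3: a=1, p=29, q=3
  k=4: a=1, p=48, q=5

48/5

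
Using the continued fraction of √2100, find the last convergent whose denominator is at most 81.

1054/23

√2100 = [45; 1, 4, 1, 2, 1, 4, 1, 90, …] (period length 8).
Convergents:
  p_0/q_0 = 45/1
  p_1/q_1 = 46/1
  p_2/q_2 = 229/5
  p_3/q_3 = 275/6
  p_4/q_4 = 779/17
  p_5/q_5 = 1054/23
  p_6/q_6 = 4995/109
q_5 = 23 ≤ 81 < 109 = q_6, so the answer is 1054/23.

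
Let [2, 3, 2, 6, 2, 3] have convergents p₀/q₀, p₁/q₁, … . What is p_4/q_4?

Using pₖ = aₖpₖ₋₁ + pₖ₋₂, qₖ = aₖqₖ₋₁ + qₖ₋₂ (with p₋₁=1, p₋₂=0, q₋₁=0, q₋₂=1):
  k=0: a=2, p=2, q=1
  k=1: a=3, p=7, q=3
  k=2: a=2, p=16, q=7
  k=3: a=6, p=103, q=45
  k=4: a=2, p=222, q=97

222/97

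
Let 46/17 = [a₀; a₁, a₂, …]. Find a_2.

46 = 2·17 + 12   →  a_0 = 2
17 = 1·12 + 5   →  a_1 = 1
12 = 2·5 + 2   →  a_2 = 2

2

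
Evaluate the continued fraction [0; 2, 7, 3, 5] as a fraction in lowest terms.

Using pₖ = aₖpₖ₋₁ + pₖ₋₂ and qₖ = aₖqₖ₋₁ + qₖ₋₂:
  k=0: a=0, p=0, q=1
  k=1: a=2, p=1, q=2
  k=2: a=7, p=7, q=15
  k=3: a=3, p=22, q=47
  k=4: a=5, p=117, q=250

117/250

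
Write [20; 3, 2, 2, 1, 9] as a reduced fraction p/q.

Using pₖ = aₖpₖ₋₁ + pₖ₋₂ and qₖ = aₖqₖ₋₁ + qₖ₋₂:
  k=0: a=20, p=20, q=1
  k=1: a=3, p=61, q=3
  k=2: a=2, p=142, q=7
  k=3: a=2, p=345, q=17
  k=4: a=1, p=487, q=24
  k=5: a=9, p=4728, q=233

4728/233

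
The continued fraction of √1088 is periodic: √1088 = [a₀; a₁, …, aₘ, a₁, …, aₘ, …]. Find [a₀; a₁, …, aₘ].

[32; 1, 64]

a₀ = ⌊√1088⌋ = 32.
With m₀=0, d₀=1 and mₖ₊₁ = dₖaₖ − mₖ, dₖ₊₁ = (n − mₖ₊₁²)/dₖ, aₖ₊₁ = ⌊(a₀+mₖ₊₁)/dₖ₊₁⌋:
  k=1: m=32, d=64, a=1
  k=2: m=32, d=1, a=64
d=1 and a=2a₀=64 at k=2, so the next step gives (m, d) = (32, 64) again — its k=1 value — and the period has length 2.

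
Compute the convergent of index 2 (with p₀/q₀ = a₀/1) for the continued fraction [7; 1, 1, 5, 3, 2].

15/2

Using pₖ = aₖpₖ₋₁ + pₖ₋₂, qₖ = aₖqₖ₋₁ + qₖ₋₂ (with p₋₁=1, p₋₂=0, q₋₁=0, q₋₂=1):
  k=0: a=7, p=7, q=1
  k=1: a=1, p=8, q=1
  k=2: a=1, p=15, q=2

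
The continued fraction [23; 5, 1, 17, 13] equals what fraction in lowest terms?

32366/1397

Fold from the inside: start with 13/1.
  17 + 1/13 = 222/13
  1 + 13/222 = 235/222
  5 + 222/235 = 1397/235
  23 + 235/1397 = 32366/1397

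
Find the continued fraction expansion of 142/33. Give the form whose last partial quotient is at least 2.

[4; 3, 3, 3]

142 = 4*33 + 10
33 = 3*10 + 3
10 = 3*3 + 1
3 = 3*1 + 0  (stop)
So 142/33 = [4; 3, 3, 3].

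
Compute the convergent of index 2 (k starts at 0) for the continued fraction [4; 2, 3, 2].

Using pₖ = aₖpₖ₋₁ + pₖ₋₂, qₖ = aₖqₖ₋₁ + qₖ₋₂ (with p₋₁=1, p₋₂=0, q₋₁=0, q₋₂=1):
  k=0: a=4, p=4, q=1
  k=1: a=2, p=9, q=2
  k=2: a=3, p=31, q=7

31/7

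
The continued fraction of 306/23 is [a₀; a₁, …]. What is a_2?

306 = 13·23 + 7   →  a_0 = 13
23 = 3·7 + 2   →  a_1 = 3
7 = 3·2 + 1   →  a_2 = 3

3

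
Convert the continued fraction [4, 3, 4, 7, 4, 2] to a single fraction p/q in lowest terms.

Fold from the inside: start with 2/1.
  4 + 1/2 = 9/2
  7 + 2/9 = 65/9
  4 + 9/65 = 269/65
  3 + 65/269 = 872/269
  4 + 269/872 = 3757/872

3757/872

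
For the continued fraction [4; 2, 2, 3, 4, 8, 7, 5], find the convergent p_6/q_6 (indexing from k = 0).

Using pₖ = aₖpₖ₋₁ + pₖ₋₂, qₖ = aₖqₖ₋₁ + qₖ₋₂ (with p₋₁=1, p₋₂=0, q₋₁=0, q₋₂=1):
  k=0: a=4, p=4, q=1
  k=1: a=2, p=9, q=2
  k=2: a=2, p=22, q=5
  k=3: a=3, p=75, q=17
  k=4: a=4, p=322, q=73
  k=5: a=8, p=2651, q=601
  k=6: a=7, p=18879, q=4280

18879/4280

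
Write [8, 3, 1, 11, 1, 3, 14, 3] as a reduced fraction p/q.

72256/8753

Fold from the inside: start with 3/1.
  14 + 1/3 = 43/3
  3 + 3/43 = 132/43
  1 + 43/132 = 175/132
  11 + 132/175 = 2057/175
  1 + 175/2057 = 2232/2057
  3 + 2057/2232 = 8753/2232
  8 + 2232/8753 = 72256/8753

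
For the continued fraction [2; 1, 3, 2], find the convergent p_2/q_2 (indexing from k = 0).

11/4

Using pₖ = aₖpₖ₋₁ + pₖ₋₂, qₖ = aₖqₖ₋₁ + qₖ₋₂ (with p₋₁=1, p₋₂=0, q₋₁=0, q₋₂=1):
  k=0: a=2, p=2, q=1
  k=1: a=1, p=3, q=1
  k=2: a=3, p=11, q=4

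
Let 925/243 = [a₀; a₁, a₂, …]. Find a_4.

925 = 3·243 + 196   →  a_0 = 3
243 = 1·196 + 47   →  a_1 = 1
196 = 4·47 + 8   →  a_2 = 4
47 = 5·8 + 7   →  a_3 = 5
8 = 1·7 + 1   →  a_4 = 1

1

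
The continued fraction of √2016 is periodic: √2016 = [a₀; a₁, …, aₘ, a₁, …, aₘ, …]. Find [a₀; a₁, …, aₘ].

a₀ = ⌊√2016⌋ = 44.
With m₀=0, d₀=1 and mₖ₊₁ = dₖaₖ − mₖ, dₖ₊₁ = (n − mₖ₊₁²)/dₖ, aₖ₊₁ = ⌊(a₀+mₖ₊₁)/dₖ₊₁⌋:
  k=1: m=44, d=80, a=1
  k=2: m=36, d=9, a=8
  k=3: m=36, d=80, a=1
  k=4: m=44, d=1, a=88
d=1 and a=2a₀=88 at k=4, so the next step gives (m, d) = (44, 80) again — its k=1 value — and the period has length 4.

[44; 1, 8, 1, 88]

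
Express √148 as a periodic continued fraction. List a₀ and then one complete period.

a₀ = ⌊√148⌋ = 12.
With m₀=0, d₀=1 and mₖ₊₁ = dₖaₖ − mₖ, dₖ₊₁ = (n − mₖ₊₁²)/dₖ, aₖ₊₁ = ⌊(a₀+mₖ₊₁)/dₖ₊₁⌋:
  k=1: m=12, d=4, a=6
  k=2: m=12, d=1, a=24
d=1 and a=2a₀=24 at k=2, so the next step gives (m, d) = (12, 4) again — its k=1 value — and the period has length 2.

[12; 6, 24]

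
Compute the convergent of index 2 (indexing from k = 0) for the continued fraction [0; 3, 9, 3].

Using pₖ = aₖpₖ₋₁ + pₖ₋₂, qₖ = aₖqₖ₋₁ + qₖ₋₂ (with p₋₁=1, p₋₂=0, q₋₁=0, q₋₂=1):
  k=0: a=0, p=0, q=1
  k=1: a=3, p=1, q=3
  k=2: a=9, p=9, q=28

9/28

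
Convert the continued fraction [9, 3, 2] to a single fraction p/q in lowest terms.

Fold from the inside: start with 2/1.
  3 + 1/2 = 7/2
  9 + 2/7 = 65/7

65/7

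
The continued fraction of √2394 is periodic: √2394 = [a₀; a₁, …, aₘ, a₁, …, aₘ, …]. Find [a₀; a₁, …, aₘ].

[48; 1, 12, 1, 96]

a₀ = ⌊√2394⌋ = 48.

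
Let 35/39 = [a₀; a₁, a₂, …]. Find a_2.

35 = 0·39 + 35   →  a_0 = 0
39 = 1·35 + 4   →  a_1 = 1
35 = 8·4 + 3   →  a_2 = 8

8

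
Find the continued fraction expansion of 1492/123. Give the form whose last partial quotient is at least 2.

1492 = 12·123 + 16
123 = 7·16 + 11
16 = 1·11 + 5
11 = 2·5 + 1
5 = 5·1 + 0  (stop)
So 1492/123 = [12; 7, 1, 2, 5].

[12; 7, 1, 2, 5]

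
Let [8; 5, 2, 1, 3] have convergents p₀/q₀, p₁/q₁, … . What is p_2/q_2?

Using pₖ = aₖpₖ₋₁ + pₖ₋₂, qₖ = aₖqₖ₋₁ + qₖ₋₂ (with p₋₁=1, p₋₂=0, q₋₁=0, q₋₂=1):
  k=0: a=8, p=8, q=1
  k=1: a=5, p=41, q=5
  k=2: a=2, p=90, q=11

90/11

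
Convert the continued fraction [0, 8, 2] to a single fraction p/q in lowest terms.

Fold from the inside: start with 2/1.
  8 + 1/2 = 17/2
  0 + 2/17 = 2/17

2/17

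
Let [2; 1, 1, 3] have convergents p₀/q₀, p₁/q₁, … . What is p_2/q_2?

Using pₖ = aₖpₖ₋₁ + pₖ₋₂, qₖ = aₖqₖ₋₁ + qₖ₋₂ (with p₋₁=1, p₋₂=0, q₋₁=0, q₋₂=1):
  k=0: a=2, p=2, q=1
  k=1: a=1, p=3, q=1
  k=2: a=1, p=5, q=2

5/2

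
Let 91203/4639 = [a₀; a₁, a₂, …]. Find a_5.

7

91203 = 19·4639 + 3062   →  a_0 = 19
4639 = 1·3062 + 1577   →  a_1 = 1
3062 = 1·1577 + 1485   →  a_2 = 1
1577 = 1·1485 + 92   →  a_3 = 1
1485 = 16·92 + 13   →  a_4 = 16
92 = 7·13 + 1   →  a_5 = 7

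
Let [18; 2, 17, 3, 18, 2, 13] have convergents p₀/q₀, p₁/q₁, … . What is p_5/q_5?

Using pₖ = aₖpₖ₋₁ + pₖ₋₂, qₖ = aₖqₖ₋₁ + qₖ₋₂ (with p₋₁=1, p₋₂=0, q₋₁=0, q₋₂=1):
  k=0: a=18, p=18, q=1
  k=1: a=2, p=37, q=2
  k=2: a=17, p=647, q=35
  k=3: a=3, p=1978, q=107
  k=4: a=18, p=36251, q=1961
  k=5: a=2, p=74480, q=4029

74480/4029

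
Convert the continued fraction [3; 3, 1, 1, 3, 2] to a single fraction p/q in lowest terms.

Fold from the inside: start with 2/1.
  3 + 1/2 = 7/2
  1 + 2/7 = 9/7
  1 + 7/9 = 16/9
  3 + 9/16 = 57/16
  3 + 16/57 = 187/57

187/57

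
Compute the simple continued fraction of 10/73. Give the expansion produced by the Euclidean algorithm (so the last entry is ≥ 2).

10 = 0·73 + 10
73 = 7·10 + 3
10 = 3·3 + 1
3 = 3·1 + 0  (stop)
So 10/73 = [0; 7, 3, 3].

[0; 7, 3, 3]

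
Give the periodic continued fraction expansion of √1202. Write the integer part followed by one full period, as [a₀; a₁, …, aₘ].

a₀ = ⌊√1202⌋ = 34.
With m₀=0, d₀=1 and mₖ₊₁ = dₖaₖ − mₖ, dₖ₊₁ = (n − mₖ₊₁²)/dₖ, aₖ₊₁ = ⌊(a₀+mₖ₊₁)/dₖ₊₁⌋:
  k=1: m=34, d=46, a=1
  k=2: m=12, d=23, a=2
  k=3: m=34, d=2, a=34
  k=4: m=34, d=23, a=2
  k=5: m=12, d=46, a=1
  k=6: m=34, d=1, a=68
d=1 and a=2a₀=68 at k=6, so the next step gives (m, d) = (34, 46) again — its k=1 value — and the period has length 6.

[34; 1, 2, 34, 2, 1, 68]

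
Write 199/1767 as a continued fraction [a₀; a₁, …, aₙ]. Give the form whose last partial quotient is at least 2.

199 = 0×1767 + 199
1767 = 8×199 + 175
199 = 1×175 + 24
175 = 7×24 + 7
24 = 3×7 + 3
7 = 2×3 + 1
3 = 3×1 + 0  (stop)
So 199/1767 = [0; 8, 1, 7, 3, 2, 3].

[0; 8, 1, 7, 3, 2, 3]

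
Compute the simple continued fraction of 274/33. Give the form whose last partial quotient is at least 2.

[8; 3, 3, 3]

274 = 8·33 + 10
33 = 3·10 + 3
10 = 3·3 + 1
3 = 3·1 + 0  (stop)
So 274/33 = [8; 3, 3, 3].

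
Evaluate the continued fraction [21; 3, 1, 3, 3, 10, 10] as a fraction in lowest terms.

Fold from the inside: start with 10/1.
  10 + 1/10 = 101/10
  3 + 10/101 = 313/101
  3 + 101/313 = 1040/313
  1 + 313/1040 = 1353/1040
  3 + 1040/1353 = 5099/1353
  21 + 1353/5099 = 108432/5099

108432/5099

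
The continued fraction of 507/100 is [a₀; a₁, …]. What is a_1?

507 = 5·100 + 7   →  a_0 = 5
100 = 14·7 + 2   →  a_1 = 14

14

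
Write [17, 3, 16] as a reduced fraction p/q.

Using pₖ = aₖpₖ₋₁ + pₖ₋₂ and qₖ = aₖqₖ₋₁ + qₖ₋₂:
  k=0: a=17, p=17, q=1
  k=1: a=3, p=52, q=3
  k=2: a=16, p=849, q=49

849/49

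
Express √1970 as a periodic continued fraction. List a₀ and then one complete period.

a₀ = ⌊√1970⌋ = 44.
With m₀=0, d₀=1 and mₖ₊₁ = dₖaₖ − mₖ, dₖ₊₁ = (n − mₖ₊₁²)/dₖ, aₖ₊₁ = ⌊(a₀+mₖ₊₁)/dₖ₊₁⌋:
  k=1: m=44, d=34, a=2
  k=2: m=24, d=41, a=1
  k=3: m=17, d=41, a=1
  k=4: m=24, d=34, a=2
  k=5: m=44, d=1, a=88
d=1 and a=2a₀=88 at k=5, so the next step gives (m, d) = (44, 34) again — its k=1 value — and the period has length 5.

[44; 2, 1, 1, 2, 88]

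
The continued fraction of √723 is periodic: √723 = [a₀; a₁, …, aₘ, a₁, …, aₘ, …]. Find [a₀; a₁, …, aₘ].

a₀ = ⌊√723⌋ = 26.
With m₀=0, d₀=1 and mₖ₊₁ = dₖaₖ − mₖ, dₖ₊₁ = (n − mₖ₊₁²)/dₖ, aₖ₊₁ = ⌊(a₀+mₖ₊₁)/dₖ₊₁⌋:
  k=1: m=26, d=47, a=1
  k=2: m=21, d=6, a=7
  k=3: m=21, d=47, a=1
  k=4: m=26, d=1, a=52
d=1 and a=2a₀=52 at k=4, so the next step gives (m, d) = (26, 47) again — its k=1 value — and the period has length 4.

[26; 1, 7, 1, 52]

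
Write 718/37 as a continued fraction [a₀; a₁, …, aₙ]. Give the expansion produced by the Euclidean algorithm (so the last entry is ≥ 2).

[19; 2, 2, 7]

718 = 19·37 + 15
37 = 2·15 + 7
15 = 2·7 + 1
7 = 7·1 + 0  (stop)
So 718/37 = [19; 2, 2, 7].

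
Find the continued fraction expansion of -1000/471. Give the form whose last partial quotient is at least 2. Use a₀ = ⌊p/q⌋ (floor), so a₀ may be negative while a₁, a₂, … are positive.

-1000 = -3×471 + 413
471 = 1×413 + 58
413 = 7×58 + 7
58 = 8×7 + 2
7 = 3×2 + 1
2 = 2×1 + 0  (stop)
So -1000/471 = [-3; 1, 7, 8, 3, 2].

[-3; 1, 7, 8, 3, 2]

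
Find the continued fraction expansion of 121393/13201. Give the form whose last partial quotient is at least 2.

121393 = 9·13201 + 2584
13201 = 5·2584 + 281
2584 = 9·281 + 55
281 = 5·55 + 6
55 = 9·6 + 1
6 = 6·1 + 0  (stop)
So 121393/13201 = [9; 5, 9, 5, 9, 6].

[9; 5, 9, 5, 9, 6]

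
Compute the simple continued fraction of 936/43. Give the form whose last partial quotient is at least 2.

936 = 21*43 + 33
43 = 1*33 + 10
33 = 3*10 + 3
10 = 3*3 + 1
3 = 3*1 + 0  (stop)
So 936/43 = [21; 1, 3, 3, 3].

[21; 1, 3, 3, 3]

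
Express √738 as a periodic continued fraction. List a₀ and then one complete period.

a₀ = ⌊√738⌋ = 27.
With m₀=0, d₀=1 and mₖ₊₁ = dₖaₖ − mₖ, dₖ₊₁ = (n − mₖ₊₁²)/dₖ, aₖ₊₁ = ⌊(a₀+mₖ₊₁)/dₖ₊₁⌋:
  k=1: m=27, d=9, a=6
  k=2: m=27, d=1, a=54
d=1 and a=2a₀=54 at k=2, so the next step gives (m, d) = (27, 9) again — its k=1 value — and the period has length 2.

[27; 6, 54]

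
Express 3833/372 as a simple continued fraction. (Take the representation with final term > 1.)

3833 = 10*372 + 113
372 = 3*113 + 33
113 = 3*33 + 14
33 = 2*14 + 5
14 = 2*5 + 4
5 = 1*4 + 1
4 = 4*1 + 0  (stop)
So 3833/372 = [10; 3, 3, 2, 2, 1, 4].

[10; 3, 3, 2, 2, 1, 4]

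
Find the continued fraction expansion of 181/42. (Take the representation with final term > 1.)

181 = 4*42 + 13
42 = 3*13 + 3
13 = 4*3 + 1
3 = 3*1 + 0  (stop)
So 181/42 = [4; 3, 4, 3].

[4; 3, 4, 3]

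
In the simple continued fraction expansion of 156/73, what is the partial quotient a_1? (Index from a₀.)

7

156 = 2·73 + 10   →  a_0 = 2
73 = 7·10 + 3   →  a_1 = 7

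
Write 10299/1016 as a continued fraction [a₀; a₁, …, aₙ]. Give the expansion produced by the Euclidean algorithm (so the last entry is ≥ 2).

[10; 7, 3, 4, 3, 3]

10299 = 10×1016 + 139
1016 = 7×139 + 43
139 = 3×43 + 10
43 = 4×10 + 3
10 = 3×3 + 1
3 = 3×1 + 0  (stop)
So 10299/1016 = [10; 7, 3, 4, 3, 3].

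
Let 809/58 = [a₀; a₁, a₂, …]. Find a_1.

809 = 13·58 + 55   →  a_0 = 13
58 = 1·55 + 3   →  a_1 = 1

1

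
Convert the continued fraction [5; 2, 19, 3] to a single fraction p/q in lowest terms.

Fold from the inside: start with 3/1.
  19 + 1/3 = 58/3
  2 + 3/58 = 119/58
  5 + 58/119 = 653/119

653/119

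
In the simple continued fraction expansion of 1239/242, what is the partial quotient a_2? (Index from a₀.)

1239 = 5·242 + 29   →  a_0 = 5
242 = 8·29 + 10   →  a_1 = 8
29 = 2·10 + 9   →  a_2 = 2

2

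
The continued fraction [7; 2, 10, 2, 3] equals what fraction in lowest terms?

Using pₖ = aₖpₖ₋₁ + pₖ₋₂ and qₖ = aₖqₖ₋₁ + qₖ₋₂:
  k=0: a=7, p=7, q=1
  k=1: a=2, p=15, q=2
  k=2: a=10, p=157, q=21
  k=3: a=2, p=329, q=44
  k=4: a=3, p=1144, q=153

1144/153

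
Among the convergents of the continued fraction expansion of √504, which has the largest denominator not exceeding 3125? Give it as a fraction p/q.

√504 = [22; 2, 4, 2, 44, …] (period length 4).
Convergents:
  p_0/q_0 = 22/1
  p_1/q_1 = 45/2
  p_2/q_2 = 202/9
  p_3/q_3 = 449/20
  p_4/q_4 = 19958/889
  p_5/q_5 = 40365/1798
  p_6/q_6 = 181418/8081
q_5 = 1798 ≤ 3125 < 8081 = q_6, so the answer is 40365/1798.

40365/1798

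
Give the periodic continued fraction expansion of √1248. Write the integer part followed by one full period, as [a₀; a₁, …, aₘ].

a₀ = ⌊√1248⌋ = 35.
With m₀=0, d₀=1 and mₖ₊₁ = dₖaₖ − mₖ, dₖ₊₁ = (n − mₖ₊₁²)/dₖ, aₖ₊₁ = ⌊(a₀+mₖ₊₁)/dₖ₊₁⌋:
  k=1: m=35, d=23, a=3
  k=2: m=34, d=4, a=17
  k=3: m=34, d=23, a=3
  k=4: m=35, d=1, a=70
d=1 and a=2a₀=70 at k=4, so the next step gives (m, d) = (35, 23) again — its k=1 value — and the period has length 4.

[35; 3, 17, 3, 70]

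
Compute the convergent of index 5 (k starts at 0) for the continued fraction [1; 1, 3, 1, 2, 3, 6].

Using pₖ = aₖpₖ₋₁ + pₖ₋₂, qₖ = aₖqₖ₋₁ + qₖ₋₂ (with p₋₁=1, p₋₂=0, q₋₁=0, q₋₂=1):
  k=0: a=1, p=1, q=1
  k=1: a=1, p=2, q=1
  k=2: a=3, p=7, q=4
  k=3: a=1, p=9, q=5
  k=4: a=2, p=25, q=14
  k=5: a=3, p=84, q=47

84/47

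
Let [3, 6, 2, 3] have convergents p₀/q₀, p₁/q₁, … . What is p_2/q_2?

Using pₖ = aₖpₖ₋₁ + pₖ₋₂, qₖ = aₖqₖ₋₁ + qₖ₋₂ (with p₋₁=1, p₋₂=0, q₋₁=0, q₋₂=1):
  k=0: a=3, p=3, q=1
  k=1: a=6, p=19, q=6
  k=2: a=2, p=41, q=13

41/13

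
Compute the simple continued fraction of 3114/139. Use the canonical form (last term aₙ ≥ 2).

3114 = 22×139 + 56
139 = 2×56 + 27
56 = 2×27 + 2
27 = 13×2 + 1
2 = 2×1 + 0  (stop)
So 3114/139 = [22; 2, 2, 13, 2].

[22; 2, 2, 13, 2]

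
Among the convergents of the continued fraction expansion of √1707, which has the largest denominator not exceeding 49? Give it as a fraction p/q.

785/19

√1707 = [41; 3, 6, 41, 6, 3, 82, …] (period length 6).
Convergents:
  p_0/q_0 = 41/1
  p_1/q_1 = 124/3
  p_2/q_2 = 785/19
  p_3/q_3 = 32309/782
q_2 = 19 ≤ 49 < 782 = q_3, so the answer is 785/19.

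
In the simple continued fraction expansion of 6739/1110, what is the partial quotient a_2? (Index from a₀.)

19

6739 = 6·1110 + 79   →  a_0 = 6
1110 = 14·79 + 4   →  a_1 = 14
79 = 19·4 + 3   →  a_2 = 19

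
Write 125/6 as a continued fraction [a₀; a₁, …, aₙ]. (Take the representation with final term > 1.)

125 = 20*6 + 5
6 = 1*5 + 1
5 = 5*1 + 0  (stop)
So 125/6 = [20; 1, 5].

[20; 1, 5]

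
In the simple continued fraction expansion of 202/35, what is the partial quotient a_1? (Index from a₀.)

202 = 5·35 + 27   →  a_0 = 5
35 = 1·27 + 8   →  a_1 = 1

1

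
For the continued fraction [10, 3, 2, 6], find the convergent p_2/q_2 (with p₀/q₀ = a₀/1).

72/7

Using pₖ = aₖpₖ₋₁ + pₖ₋₂, qₖ = aₖqₖ₋₁ + qₖ₋₂ (with p₋₁=1, p₋₂=0, q₋₁=0, q₋₂=1):
  k=0: a=10, p=10, q=1
  k=1: a=3, p=31, q=3
  k=2: a=2, p=72, q=7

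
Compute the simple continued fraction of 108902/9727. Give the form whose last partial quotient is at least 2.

108902 = 11·9727 + 1905
9727 = 5·1905 + 202
1905 = 9·202 + 87
202 = 2·87 + 28
87 = 3·28 + 3
28 = 9·3 + 1
3 = 3·1 + 0  (stop)
So 108902/9727 = [11; 5, 9, 2, 3, 9, 3].

[11; 5, 9, 2, 3, 9, 3]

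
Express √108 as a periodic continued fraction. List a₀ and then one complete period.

a₀ = ⌊√108⌋ = 10.

[10; 2, 1, 1, 4, 1, 1, 2, 20]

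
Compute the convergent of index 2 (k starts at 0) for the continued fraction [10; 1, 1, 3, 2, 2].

Using pₖ = aₖpₖ₋₁ + pₖ₋₂, qₖ = aₖqₖ₋₁ + qₖ₋₂ (with p₋₁=1, p₋₂=0, q₋₁=0, q₋₂=1):
  k=0: a=10, p=10, q=1
  k=1: a=1, p=11, q=1
  k=2: a=1, p=21, q=2

21/2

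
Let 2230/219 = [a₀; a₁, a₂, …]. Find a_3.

2230 = 10·219 + 40   →  a_0 = 10
219 = 5·40 + 19   →  a_1 = 5
40 = 2·19 + 2   →  a_2 = 2
19 = 9·2 + 1   →  a_3 = 9

9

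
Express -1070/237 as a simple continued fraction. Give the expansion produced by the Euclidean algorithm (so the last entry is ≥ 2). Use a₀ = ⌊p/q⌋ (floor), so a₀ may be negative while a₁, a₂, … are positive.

[-5; 2, 16, 2, 3]

-1070 = -5×237 + 115
237 = 2×115 + 7
115 = 16×7 + 3
7 = 2×3 + 1
3 = 3×1 + 0  (stop)
So -1070/237 = [-5; 2, 16, 2, 3].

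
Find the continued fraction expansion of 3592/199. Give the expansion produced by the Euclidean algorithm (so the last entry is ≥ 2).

[18; 19, 1, 9]

3592 = 18×199 + 10
199 = 19×10 + 9
10 = 1×9 + 1
9 = 9×1 + 0  (stop)
So 3592/199 = [18; 19, 1, 9].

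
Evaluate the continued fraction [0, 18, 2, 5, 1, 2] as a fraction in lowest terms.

37/683

Using pₖ = aₖpₖ₋₁ + pₖ₋₂ and qₖ = aₖqₖ₋₁ + qₖ₋₂:
  k=0: a=0, p=0, q=1
  k=1: a=18, p=1, q=18
  k=2: a=2, p=2, q=37
  k=3: a=5, p=11, q=203
  k=4: a=1, p=13, q=240
  k=5: a=2, p=37, q=683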